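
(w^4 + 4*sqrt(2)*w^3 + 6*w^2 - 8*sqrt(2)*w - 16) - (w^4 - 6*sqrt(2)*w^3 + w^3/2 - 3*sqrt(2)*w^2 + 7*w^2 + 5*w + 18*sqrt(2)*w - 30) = -w^3/2 + 10*sqrt(2)*w^3 - w^2 + 3*sqrt(2)*w^2 - 26*sqrt(2)*w - 5*w + 14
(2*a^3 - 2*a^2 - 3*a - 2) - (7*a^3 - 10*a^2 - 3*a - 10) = -5*a^3 + 8*a^2 + 8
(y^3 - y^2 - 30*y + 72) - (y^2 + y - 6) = y^3 - 2*y^2 - 31*y + 78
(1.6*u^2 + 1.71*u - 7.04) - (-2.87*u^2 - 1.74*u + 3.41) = 4.47*u^2 + 3.45*u - 10.45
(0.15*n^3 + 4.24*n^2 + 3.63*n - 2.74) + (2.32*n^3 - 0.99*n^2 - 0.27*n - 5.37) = 2.47*n^3 + 3.25*n^2 + 3.36*n - 8.11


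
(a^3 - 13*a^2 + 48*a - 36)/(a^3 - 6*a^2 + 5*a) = (a^2 - 12*a + 36)/(a*(a - 5))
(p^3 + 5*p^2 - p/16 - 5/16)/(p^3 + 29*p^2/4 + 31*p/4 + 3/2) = (4*p^2 + 19*p - 5)/(4*(p^2 + 7*p + 6))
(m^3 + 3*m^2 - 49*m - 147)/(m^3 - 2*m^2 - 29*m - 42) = (m + 7)/(m + 2)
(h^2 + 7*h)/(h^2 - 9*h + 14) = h*(h + 7)/(h^2 - 9*h + 14)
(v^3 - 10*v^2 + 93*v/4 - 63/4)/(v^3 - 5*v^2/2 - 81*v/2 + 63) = (v - 3/2)/(v + 6)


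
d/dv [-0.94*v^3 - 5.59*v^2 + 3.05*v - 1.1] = -2.82*v^2 - 11.18*v + 3.05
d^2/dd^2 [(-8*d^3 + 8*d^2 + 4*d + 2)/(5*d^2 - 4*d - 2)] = 4*(26*d^3 + 99*d^2 - 48*d + 26)/(125*d^6 - 300*d^5 + 90*d^4 + 176*d^3 - 36*d^2 - 48*d - 8)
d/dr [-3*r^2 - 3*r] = -6*r - 3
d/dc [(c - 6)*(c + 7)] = 2*c + 1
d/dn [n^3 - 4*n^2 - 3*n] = 3*n^2 - 8*n - 3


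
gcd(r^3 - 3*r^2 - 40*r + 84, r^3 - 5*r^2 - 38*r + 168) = r^2 - r - 42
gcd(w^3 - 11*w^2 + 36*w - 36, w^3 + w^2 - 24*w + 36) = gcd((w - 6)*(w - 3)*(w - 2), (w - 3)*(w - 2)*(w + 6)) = w^2 - 5*w + 6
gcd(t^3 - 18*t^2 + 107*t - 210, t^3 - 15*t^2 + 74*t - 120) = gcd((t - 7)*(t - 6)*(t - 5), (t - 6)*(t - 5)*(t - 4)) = t^2 - 11*t + 30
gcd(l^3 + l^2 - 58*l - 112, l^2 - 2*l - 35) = 1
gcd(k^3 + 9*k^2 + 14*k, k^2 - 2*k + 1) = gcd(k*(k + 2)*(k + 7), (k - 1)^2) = 1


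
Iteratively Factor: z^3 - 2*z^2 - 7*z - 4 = (z + 1)*(z^2 - 3*z - 4) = (z - 4)*(z + 1)*(z + 1)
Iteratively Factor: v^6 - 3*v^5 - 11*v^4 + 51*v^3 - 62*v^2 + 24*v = (v)*(v^5 - 3*v^4 - 11*v^3 + 51*v^2 - 62*v + 24) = v*(v - 1)*(v^4 - 2*v^3 - 13*v^2 + 38*v - 24) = v*(v - 3)*(v - 1)*(v^3 + v^2 - 10*v + 8) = v*(v - 3)*(v - 1)^2*(v^2 + 2*v - 8) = v*(v - 3)*(v - 2)*(v - 1)^2*(v + 4)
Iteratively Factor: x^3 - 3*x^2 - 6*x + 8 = (x - 4)*(x^2 + x - 2) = (x - 4)*(x + 2)*(x - 1)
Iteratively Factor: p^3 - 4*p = (p - 2)*(p^2 + 2*p) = (p - 2)*(p + 2)*(p)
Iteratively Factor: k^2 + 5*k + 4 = (k + 1)*(k + 4)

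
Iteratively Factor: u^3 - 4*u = (u - 2)*(u^2 + 2*u) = u*(u - 2)*(u + 2)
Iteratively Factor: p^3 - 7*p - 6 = (p - 3)*(p^2 + 3*p + 2) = (p - 3)*(p + 2)*(p + 1)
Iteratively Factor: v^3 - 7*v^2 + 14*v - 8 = (v - 4)*(v^2 - 3*v + 2) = (v - 4)*(v - 1)*(v - 2)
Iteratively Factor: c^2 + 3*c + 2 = (c + 2)*(c + 1)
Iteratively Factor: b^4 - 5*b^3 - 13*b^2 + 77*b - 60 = (b - 3)*(b^3 - 2*b^2 - 19*b + 20) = (b - 5)*(b - 3)*(b^2 + 3*b - 4) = (b - 5)*(b - 3)*(b + 4)*(b - 1)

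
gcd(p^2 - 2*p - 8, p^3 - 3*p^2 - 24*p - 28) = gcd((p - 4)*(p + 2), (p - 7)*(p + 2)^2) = p + 2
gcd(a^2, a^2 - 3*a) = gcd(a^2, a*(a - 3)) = a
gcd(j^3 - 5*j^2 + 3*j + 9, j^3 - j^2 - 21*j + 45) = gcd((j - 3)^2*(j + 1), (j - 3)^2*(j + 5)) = j^2 - 6*j + 9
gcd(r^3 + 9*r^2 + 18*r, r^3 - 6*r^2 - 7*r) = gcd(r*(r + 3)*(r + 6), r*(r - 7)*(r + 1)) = r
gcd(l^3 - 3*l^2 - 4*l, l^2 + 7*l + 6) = l + 1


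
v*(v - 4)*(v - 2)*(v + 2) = v^4 - 4*v^3 - 4*v^2 + 16*v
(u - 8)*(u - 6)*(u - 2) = u^3 - 16*u^2 + 76*u - 96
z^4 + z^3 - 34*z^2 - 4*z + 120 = (z - 5)*(z - 2)*(z + 2)*(z + 6)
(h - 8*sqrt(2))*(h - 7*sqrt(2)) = h^2 - 15*sqrt(2)*h + 112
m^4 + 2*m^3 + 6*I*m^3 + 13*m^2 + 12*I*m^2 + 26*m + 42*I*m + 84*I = (m + 2)*(m - 3*I)*(m + 2*I)*(m + 7*I)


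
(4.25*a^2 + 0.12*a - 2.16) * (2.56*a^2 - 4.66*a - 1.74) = 10.88*a^4 - 19.4978*a^3 - 13.4838*a^2 + 9.8568*a + 3.7584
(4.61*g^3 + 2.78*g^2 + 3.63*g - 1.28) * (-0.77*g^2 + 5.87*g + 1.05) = -3.5497*g^5 + 24.9201*g^4 + 18.364*g^3 + 25.2127*g^2 - 3.7021*g - 1.344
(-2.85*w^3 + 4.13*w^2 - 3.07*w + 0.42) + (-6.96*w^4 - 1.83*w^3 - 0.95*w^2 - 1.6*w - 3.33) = -6.96*w^4 - 4.68*w^3 + 3.18*w^2 - 4.67*w - 2.91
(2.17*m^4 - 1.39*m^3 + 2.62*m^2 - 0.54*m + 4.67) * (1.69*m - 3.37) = 3.6673*m^5 - 9.662*m^4 + 9.1121*m^3 - 9.742*m^2 + 9.7121*m - 15.7379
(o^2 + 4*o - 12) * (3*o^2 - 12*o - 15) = 3*o^4 - 99*o^2 + 84*o + 180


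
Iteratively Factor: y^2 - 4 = (y - 2)*(y + 2)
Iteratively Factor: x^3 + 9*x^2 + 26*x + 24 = (x + 3)*(x^2 + 6*x + 8) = (x + 2)*(x + 3)*(x + 4)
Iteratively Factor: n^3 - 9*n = (n - 3)*(n^2 + 3*n) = n*(n - 3)*(n + 3)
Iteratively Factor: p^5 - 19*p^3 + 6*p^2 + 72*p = (p - 3)*(p^4 + 3*p^3 - 10*p^2 - 24*p) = p*(p - 3)*(p^3 + 3*p^2 - 10*p - 24) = p*(p - 3)*(p + 4)*(p^2 - p - 6) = p*(p - 3)*(p + 2)*(p + 4)*(p - 3)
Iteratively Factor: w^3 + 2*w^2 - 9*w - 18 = (w + 3)*(w^2 - w - 6) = (w - 3)*(w + 3)*(w + 2)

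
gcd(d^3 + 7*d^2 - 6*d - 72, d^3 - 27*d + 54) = d^2 + 3*d - 18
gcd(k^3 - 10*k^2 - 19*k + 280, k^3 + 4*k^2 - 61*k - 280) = k^2 - 3*k - 40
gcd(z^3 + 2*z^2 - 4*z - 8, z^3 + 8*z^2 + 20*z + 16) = z^2 + 4*z + 4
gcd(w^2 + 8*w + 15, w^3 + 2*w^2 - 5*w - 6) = w + 3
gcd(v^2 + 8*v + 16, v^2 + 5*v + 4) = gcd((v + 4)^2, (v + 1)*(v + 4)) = v + 4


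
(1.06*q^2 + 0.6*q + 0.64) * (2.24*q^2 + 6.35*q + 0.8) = 2.3744*q^4 + 8.075*q^3 + 6.0916*q^2 + 4.544*q + 0.512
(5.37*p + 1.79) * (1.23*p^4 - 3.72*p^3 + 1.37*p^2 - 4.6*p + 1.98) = 6.6051*p^5 - 17.7747*p^4 + 0.6981*p^3 - 22.2497*p^2 + 2.3986*p + 3.5442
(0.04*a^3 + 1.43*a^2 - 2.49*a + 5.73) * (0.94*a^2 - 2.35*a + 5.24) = 0.0376*a^5 + 1.2502*a^4 - 5.4915*a^3 + 18.7309*a^2 - 26.5131*a + 30.0252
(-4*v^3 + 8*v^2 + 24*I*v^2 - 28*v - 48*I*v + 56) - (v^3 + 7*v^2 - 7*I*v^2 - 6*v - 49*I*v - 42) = -5*v^3 + v^2 + 31*I*v^2 - 22*v + I*v + 98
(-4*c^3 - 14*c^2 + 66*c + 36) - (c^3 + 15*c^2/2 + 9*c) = -5*c^3 - 43*c^2/2 + 57*c + 36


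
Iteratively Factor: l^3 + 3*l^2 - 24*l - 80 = (l + 4)*(l^2 - l - 20) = (l + 4)^2*(l - 5)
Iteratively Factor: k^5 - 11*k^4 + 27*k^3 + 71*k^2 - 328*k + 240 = (k - 5)*(k^4 - 6*k^3 - 3*k^2 + 56*k - 48) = (k - 5)*(k - 4)*(k^3 - 2*k^2 - 11*k + 12) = (k - 5)*(k - 4)*(k + 3)*(k^2 - 5*k + 4) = (k - 5)*(k - 4)^2*(k + 3)*(k - 1)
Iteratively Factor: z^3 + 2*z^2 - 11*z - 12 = (z + 4)*(z^2 - 2*z - 3) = (z - 3)*(z + 4)*(z + 1)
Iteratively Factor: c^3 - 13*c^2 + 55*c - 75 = (c - 5)*(c^2 - 8*c + 15) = (c - 5)*(c - 3)*(c - 5)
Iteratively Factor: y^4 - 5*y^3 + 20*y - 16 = (y - 2)*(y^3 - 3*y^2 - 6*y + 8) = (y - 2)*(y - 1)*(y^2 - 2*y - 8) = (y - 4)*(y - 2)*(y - 1)*(y + 2)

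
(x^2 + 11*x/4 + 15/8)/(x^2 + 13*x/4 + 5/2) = (x + 3/2)/(x + 2)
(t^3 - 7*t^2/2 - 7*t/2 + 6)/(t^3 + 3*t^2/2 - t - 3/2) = (t - 4)/(t + 1)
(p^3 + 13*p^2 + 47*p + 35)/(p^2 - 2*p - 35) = (p^2 + 8*p + 7)/(p - 7)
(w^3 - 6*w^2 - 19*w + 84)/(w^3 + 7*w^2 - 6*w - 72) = (w - 7)/(w + 6)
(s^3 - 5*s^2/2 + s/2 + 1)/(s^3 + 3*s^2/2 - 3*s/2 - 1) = (s - 2)/(s + 2)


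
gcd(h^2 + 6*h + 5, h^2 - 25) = h + 5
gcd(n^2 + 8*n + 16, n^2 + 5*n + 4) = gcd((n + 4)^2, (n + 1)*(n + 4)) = n + 4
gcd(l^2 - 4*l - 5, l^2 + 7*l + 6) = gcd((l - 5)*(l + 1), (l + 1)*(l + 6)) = l + 1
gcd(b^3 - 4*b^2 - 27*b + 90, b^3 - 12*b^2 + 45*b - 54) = b^2 - 9*b + 18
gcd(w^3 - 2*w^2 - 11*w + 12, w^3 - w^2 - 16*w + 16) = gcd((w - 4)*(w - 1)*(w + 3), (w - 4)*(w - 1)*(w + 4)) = w^2 - 5*w + 4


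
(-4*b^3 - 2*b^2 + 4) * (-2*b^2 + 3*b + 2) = 8*b^5 - 8*b^4 - 14*b^3 - 12*b^2 + 12*b + 8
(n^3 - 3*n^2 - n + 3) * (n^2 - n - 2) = n^5 - 4*n^4 + 10*n^2 - n - 6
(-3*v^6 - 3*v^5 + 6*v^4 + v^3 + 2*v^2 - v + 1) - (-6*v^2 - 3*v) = -3*v^6 - 3*v^5 + 6*v^4 + v^3 + 8*v^2 + 2*v + 1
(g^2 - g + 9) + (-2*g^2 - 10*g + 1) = -g^2 - 11*g + 10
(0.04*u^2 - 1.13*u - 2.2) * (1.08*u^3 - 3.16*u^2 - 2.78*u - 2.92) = 0.0432*u^5 - 1.3468*u^4 + 1.0836*u^3 + 9.9766*u^2 + 9.4156*u + 6.424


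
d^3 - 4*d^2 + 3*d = d*(d - 3)*(d - 1)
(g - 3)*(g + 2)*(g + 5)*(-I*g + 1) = -I*g^4 + g^3 - 4*I*g^3 + 4*g^2 + 11*I*g^2 - 11*g + 30*I*g - 30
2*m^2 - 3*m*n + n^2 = (-2*m + n)*(-m + n)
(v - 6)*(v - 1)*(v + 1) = v^3 - 6*v^2 - v + 6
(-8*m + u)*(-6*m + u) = 48*m^2 - 14*m*u + u^2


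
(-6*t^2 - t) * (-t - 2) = 6*t^3 + 13*t^2 + 2*t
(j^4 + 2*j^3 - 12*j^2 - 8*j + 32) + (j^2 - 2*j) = j^4 + 2*j^3 - 11*j^2 - 10*j + 32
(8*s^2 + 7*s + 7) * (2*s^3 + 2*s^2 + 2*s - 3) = 16*s^5 + 30*s^4 + 44*s^3 + 4*s^2 - 7*s - 21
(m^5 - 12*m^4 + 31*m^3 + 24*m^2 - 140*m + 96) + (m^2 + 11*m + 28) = m^5 - 12*m^4 + 31*m^3 + 25*m^2 - 129*m + 124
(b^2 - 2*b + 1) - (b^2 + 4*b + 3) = -6*b - 2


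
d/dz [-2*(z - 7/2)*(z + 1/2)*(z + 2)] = -6*z^2 + 4*z + 31/2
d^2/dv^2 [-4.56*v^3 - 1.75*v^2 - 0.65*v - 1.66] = -27.36*v - 3.5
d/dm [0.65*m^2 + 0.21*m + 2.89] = 1.3*m + 0.21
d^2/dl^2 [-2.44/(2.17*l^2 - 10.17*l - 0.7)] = (-22.979432*l^2 + 107.696232*l + 2.44*(4.34*l - 10.17)*(8.68*l - 20.34) + 7.41272)/(-2.17*l^2 + 10.17*l + 0.7)^3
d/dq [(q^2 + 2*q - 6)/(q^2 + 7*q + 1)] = (5*q^2 + 14*q + 44)/(q^4 + 14*q^3 + 51*q^2 + 14*q + 1)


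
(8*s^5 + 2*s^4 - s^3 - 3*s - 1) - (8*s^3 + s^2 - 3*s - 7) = 8*s^5 + 2*s^4 - 9*s^3 - s^2 + 6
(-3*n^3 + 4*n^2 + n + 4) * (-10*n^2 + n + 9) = 30*n^5 - 43*n^4 - 33*n^3 - 3*n^2 + 13*n + 36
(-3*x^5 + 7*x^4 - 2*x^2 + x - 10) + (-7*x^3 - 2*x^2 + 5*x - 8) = -3*x^5 + 7*x^4 - 7*x^3 - 4*x^2 + 6*x - 18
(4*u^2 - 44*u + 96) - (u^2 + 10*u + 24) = 3*u^2 - 54*u + 72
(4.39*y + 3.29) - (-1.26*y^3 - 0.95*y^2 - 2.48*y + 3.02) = 1.26*y^3 + 0.95*y^2 + 6.87*y + 0.27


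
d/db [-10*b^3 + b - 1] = 1 - 30*b^2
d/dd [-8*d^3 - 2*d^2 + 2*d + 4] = -24*d^2 - 4*d + 2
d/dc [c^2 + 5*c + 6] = 2*c + 5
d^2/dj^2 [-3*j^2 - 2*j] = -6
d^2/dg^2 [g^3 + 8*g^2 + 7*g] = 6*g + 16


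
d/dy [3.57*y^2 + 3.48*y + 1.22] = 7.14*y + 3.48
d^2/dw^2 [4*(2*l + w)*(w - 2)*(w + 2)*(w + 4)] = 48*l*w + 64*l + 48*w^2 + 96*w - 32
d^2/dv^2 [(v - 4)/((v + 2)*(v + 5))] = 2*(v^3 - 12*v^2 - 114*v - 226)/(v^6 + 21*v^5 + 177*v^4 + 763*v^3 + 1770*v^2 + 2100*v + 1000)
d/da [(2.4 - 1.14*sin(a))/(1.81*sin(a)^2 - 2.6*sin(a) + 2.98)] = (2.0634*sin(a)^2 - 8.688*sin(a) + 2.8428)*cos(a)/(3.2761*sin(a)^4 - 9.412*sin(a)^3 + 17.5476*sin(a)^2 - 15.496*sin(a) + 8.8804)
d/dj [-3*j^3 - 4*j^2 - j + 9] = -9*j^2 - 8*j - 1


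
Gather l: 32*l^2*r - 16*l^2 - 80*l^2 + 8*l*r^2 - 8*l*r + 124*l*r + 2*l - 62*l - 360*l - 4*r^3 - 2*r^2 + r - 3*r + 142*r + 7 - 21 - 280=l^2*(32*r - 96) + l*(8*r^2 + 116*r - 420) - 4*r^3 - 2*r^2 + 140*r - 294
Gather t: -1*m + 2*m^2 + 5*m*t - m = 2*m^2 + 5*m*t - 2*m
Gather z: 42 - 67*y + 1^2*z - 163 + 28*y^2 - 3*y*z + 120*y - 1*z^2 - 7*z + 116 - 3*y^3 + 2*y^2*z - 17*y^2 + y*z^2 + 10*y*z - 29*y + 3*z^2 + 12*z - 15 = -3*y^3 + 11*y^2 + 24*y + z^2*(y + 2) + z*(2*y^2 + 7*y + 6) - 20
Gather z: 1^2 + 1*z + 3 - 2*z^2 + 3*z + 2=-2*z^2 + 4*z + 6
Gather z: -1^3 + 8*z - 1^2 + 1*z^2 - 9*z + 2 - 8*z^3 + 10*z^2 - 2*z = -8*z^3 + 11*z^2 - 3*z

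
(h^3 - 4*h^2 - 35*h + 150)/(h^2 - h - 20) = (h^2 + h - 30)/(h + 4)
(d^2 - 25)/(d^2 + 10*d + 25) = (d - 5)/(d + 5)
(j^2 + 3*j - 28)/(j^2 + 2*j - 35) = (j - 4)/(j - 5)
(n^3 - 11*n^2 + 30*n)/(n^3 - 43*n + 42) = n*(n - 5)/(n^2 + 6*n - 7)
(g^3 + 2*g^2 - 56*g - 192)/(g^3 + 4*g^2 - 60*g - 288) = (g + 4)/(g + 6)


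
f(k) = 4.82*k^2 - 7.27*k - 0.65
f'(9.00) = 79.49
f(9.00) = 324.34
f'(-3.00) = -36.19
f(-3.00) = 64.54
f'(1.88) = 10.85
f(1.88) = 2.72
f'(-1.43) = -21.06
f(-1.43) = 19.60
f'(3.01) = 21.75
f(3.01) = 21.14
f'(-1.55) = -22.21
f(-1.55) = 22.20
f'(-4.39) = -49.59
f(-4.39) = 124.16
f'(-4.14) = -47.18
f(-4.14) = 112.06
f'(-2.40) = -30.41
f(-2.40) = 44.56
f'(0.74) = -0.14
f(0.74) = -3.39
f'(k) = 9.64*k - 7.27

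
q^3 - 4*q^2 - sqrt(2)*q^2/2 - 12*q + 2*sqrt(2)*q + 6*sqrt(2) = (q - 6)*(q + 2)*(q - sqrt(2)/2)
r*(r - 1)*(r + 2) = r^3 + r^2 - 2*r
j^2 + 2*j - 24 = (j - 4)*(j + 6)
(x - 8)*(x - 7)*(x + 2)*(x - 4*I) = x^4 - 13*x^3 - 4*I*x^3 + 26*x^2 + 52*I*x^2 + 112*x - 104*I*x - 448*I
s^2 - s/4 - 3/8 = (s - 3/4)*(s + 1/2)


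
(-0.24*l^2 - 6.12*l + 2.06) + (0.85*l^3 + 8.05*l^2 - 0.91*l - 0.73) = 0.85*l^3 + 7.81*l^2 - 7.03*l + 1.33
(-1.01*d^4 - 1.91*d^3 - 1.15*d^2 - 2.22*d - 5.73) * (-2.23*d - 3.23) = 2.2523*d^5 + 7.5216*d^4 + 8.7338*d^3 + 8.6651*d^2 + 19.9485*d + 18.5079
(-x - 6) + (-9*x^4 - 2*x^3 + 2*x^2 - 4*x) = -9*x^4 - 2*x^3 + 2*x^2 - 5*x - 6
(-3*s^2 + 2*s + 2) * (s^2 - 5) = -3*s^4 + 2*s^3 + 17*s^2 - 10*s - 10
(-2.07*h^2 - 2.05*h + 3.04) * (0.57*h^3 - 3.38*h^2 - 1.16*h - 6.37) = -1.1799*h^5 + 5.8281*h^4 + 11.063*h^3 + 5.2887*h^2 + 9.5321*h - 19.3648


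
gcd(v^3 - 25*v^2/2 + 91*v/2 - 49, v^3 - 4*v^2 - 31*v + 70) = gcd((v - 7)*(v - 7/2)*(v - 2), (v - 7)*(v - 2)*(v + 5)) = v^2 - 9*v + 14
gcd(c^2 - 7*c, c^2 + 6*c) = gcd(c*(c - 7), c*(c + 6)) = c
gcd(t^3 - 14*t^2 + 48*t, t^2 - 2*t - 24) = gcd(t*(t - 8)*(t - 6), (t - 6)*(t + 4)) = t - 6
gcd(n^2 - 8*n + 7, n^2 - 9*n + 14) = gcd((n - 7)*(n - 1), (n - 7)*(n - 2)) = n - 7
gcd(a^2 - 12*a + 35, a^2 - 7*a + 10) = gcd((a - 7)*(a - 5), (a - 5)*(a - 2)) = a - 5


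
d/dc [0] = 0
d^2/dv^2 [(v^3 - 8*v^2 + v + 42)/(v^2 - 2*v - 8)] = -6/(v^3 - 12*v^2 + 48*v - 64)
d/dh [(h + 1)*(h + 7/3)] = 2*h + 10/3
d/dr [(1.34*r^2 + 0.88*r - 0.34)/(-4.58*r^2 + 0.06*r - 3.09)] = (4.1108*r^2 - 11.3956*r - 2.6988)/(20.9764*r^4 - 0.5496*r^3 + 28.308*r^2 - 0.3708*r + 9.5481)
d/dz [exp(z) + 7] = exp(z)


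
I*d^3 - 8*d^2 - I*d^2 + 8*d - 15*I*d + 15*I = (d + 3*I)*(d + 5*I)*(I*d - I)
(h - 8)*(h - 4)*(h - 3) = h^3 - 15*h^2 + 68*h - 96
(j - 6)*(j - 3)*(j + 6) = j^3 - 3*j^2 - 36*j + 108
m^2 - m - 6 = (m - 3)*(m + 2)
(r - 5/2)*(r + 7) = r^2 + 9*r/2 - 35/2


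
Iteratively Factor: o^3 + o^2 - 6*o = (o)*(o^2 + o - 6) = o*(o - 2)*(o + 3)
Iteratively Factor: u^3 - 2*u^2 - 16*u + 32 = (u - 4)*(u^2 + 2*u - 8) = (u - 4)*(u + 4)*(u - 2)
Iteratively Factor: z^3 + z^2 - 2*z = (z)*(z^2 + z - 2) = z*(z + 2)*(z - 1)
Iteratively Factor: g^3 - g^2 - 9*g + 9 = (g + 3)*(g^2 - 4*g + 3) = (g - 1)*(g + 3)*(g - 3)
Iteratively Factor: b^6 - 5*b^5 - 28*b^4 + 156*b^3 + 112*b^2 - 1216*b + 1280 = (b - 4)*(b^5 - b^4 - 32*b^3 + 28*b^2 + 224*b - 320) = (b - 4)*(b - 2)*(b^4 + b^3 - 30*b^2 - 32*b + 160) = (b - 4)*(b - 2)*(b + 4)*(b^3 - 3*b^2 - 18*b + 40) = (b - 5)*(b - 4)*(b - 2)*(b + 4)*(b^2 + 2*b - 8) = (b - 5)*(b - 4)*(b - 2)*(b + 4)^2*(b - 2)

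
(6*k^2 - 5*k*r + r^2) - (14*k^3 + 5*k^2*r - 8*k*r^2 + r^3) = -14*k^3 - 5*k^2*r + 6*k^2 + 8*k*r^2 - 5*k*r - r^3 + r^2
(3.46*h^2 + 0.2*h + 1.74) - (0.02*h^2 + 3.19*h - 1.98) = 3.44*h^2 - 2.99*h + 3.72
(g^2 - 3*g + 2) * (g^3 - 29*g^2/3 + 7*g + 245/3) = g^5 - 38*g^4/3 + 38*g^3 + 124*g^2/3 - 231*g + 490/3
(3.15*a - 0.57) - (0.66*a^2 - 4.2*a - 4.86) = -0.66*a^2 + 7.35*a + 4.29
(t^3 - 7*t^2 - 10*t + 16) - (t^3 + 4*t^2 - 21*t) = -11*t^2 + 11*t + 16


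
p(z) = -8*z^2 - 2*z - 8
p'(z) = -16*z - 2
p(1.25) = -23.00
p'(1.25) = -22.00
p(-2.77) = -63.84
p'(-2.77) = 42.32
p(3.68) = -123.70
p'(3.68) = -60.88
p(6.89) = -401.56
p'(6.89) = -112.24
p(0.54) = -11.41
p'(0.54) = -10.64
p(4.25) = -161.00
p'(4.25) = -70.00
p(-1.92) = -33.65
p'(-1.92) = 28.72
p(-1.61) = -25.52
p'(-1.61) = 23.76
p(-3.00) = -74.00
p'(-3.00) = 46.00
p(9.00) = -674.00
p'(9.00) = -146.00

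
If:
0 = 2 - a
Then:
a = 2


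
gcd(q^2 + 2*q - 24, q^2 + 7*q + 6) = q + 6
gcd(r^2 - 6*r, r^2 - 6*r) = r^2 - 6*r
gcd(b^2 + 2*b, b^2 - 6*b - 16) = b + 2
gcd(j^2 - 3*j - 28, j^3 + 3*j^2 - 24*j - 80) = j + 4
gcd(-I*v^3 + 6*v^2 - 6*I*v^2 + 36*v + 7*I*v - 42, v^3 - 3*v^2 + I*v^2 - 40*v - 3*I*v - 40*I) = 1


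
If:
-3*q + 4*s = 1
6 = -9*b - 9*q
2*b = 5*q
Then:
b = -10/21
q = -4/21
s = 3/28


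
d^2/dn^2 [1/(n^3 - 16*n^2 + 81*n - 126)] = 2*((16 - 3*n)*(n^3 - 16*n^2 + 81*n - 126) + (3*n^2 - 32*n + 81)^2)/(n^3 - 16*n^2 + 81*n - 126)^3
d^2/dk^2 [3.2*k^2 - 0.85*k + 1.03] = 6.40000000000000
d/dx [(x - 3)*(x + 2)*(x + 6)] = 3*x^2 + 10*x - 12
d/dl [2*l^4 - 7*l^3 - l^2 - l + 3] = 8*l^3 - 21*l^2 - 2*l - 1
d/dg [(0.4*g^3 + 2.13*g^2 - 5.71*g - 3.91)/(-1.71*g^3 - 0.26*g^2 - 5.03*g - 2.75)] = (3.5383*g^4 - 23.5522*g^3 - 35.5568*g^2 - 13.7482*g - 3.9648)/(2.9241*g^6 + 0.8892*g^5 + 17.2702*g^4 + 12.0206*g^3 + 26.7309*g^2 + 27.665*g + 7.5625)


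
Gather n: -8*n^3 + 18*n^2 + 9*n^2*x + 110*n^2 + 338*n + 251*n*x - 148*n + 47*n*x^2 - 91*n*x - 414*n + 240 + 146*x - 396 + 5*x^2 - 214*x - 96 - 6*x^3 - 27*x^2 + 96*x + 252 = -8*n^3 + n^2*(9*x + 128) + n*(47*x^2 + 160*x - 224) - 6*x^3 - 22*x^2 + 28*x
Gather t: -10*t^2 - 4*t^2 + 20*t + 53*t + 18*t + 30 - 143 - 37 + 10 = -14*t^2 + 91*t - 140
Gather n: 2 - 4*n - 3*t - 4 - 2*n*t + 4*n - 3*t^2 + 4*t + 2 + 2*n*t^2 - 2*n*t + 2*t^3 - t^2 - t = n*(2*t^2 - 4*t) + 2*t^3 - 4*t^2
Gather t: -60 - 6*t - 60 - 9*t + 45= -15*t - 75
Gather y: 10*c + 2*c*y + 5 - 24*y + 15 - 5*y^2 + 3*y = 10*c - 5*y^2 + y*(2*c - 21) + 20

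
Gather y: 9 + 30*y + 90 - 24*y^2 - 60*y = -24*y^2 - 30*y + 99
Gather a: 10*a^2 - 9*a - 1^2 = 10*a^2 - 9*a - 1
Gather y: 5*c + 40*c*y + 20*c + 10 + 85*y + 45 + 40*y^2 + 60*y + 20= 25*c + 40*y^2 + y*(40*c + 145) + 75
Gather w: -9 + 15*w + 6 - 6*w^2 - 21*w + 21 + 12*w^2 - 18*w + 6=6*w^2 - 24*w + 24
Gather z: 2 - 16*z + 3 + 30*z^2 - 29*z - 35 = 30*z^2 - 45*z - 30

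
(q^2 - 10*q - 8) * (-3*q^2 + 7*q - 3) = -3*q^4 + 37*q^3 - 49*q^2 - 26*q + 24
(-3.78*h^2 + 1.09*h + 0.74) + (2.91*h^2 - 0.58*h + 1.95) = -0.87*h^2 + 0.51*h + 2.69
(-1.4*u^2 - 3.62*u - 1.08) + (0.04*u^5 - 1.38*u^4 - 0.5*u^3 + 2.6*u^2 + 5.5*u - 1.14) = 0.04*u^5 - 1.38*u^4 - 0.5*u^3 + 1.2*u^2 + 1.88*u - 2.22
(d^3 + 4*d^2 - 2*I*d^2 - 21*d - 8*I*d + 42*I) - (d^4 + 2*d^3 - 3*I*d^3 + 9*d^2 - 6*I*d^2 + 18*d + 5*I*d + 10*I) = -d^4 - d^3 + 3*I*d^3 - 5*d^2 + 4*I*d^2 - 39*d - 13*I*d + 32*I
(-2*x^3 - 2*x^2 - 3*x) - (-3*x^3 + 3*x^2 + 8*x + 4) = x^3 - 5*x^2 - 11*x - 4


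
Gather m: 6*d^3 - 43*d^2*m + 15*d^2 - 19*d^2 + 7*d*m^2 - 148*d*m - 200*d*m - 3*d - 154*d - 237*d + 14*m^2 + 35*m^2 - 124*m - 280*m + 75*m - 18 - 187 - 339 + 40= 6*d^3 - 4*d^2 - 394*d + m^2*(7*d + 49) + m*(-43*d^2 - 348*d - 329) - 504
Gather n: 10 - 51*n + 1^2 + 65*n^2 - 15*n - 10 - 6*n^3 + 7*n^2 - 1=-6*n^3 + 72*n^2 - 66*n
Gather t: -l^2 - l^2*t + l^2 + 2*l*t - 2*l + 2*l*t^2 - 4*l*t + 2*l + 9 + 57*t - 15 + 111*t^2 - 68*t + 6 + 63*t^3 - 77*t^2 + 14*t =63*t^3 + t^2*(2*l + 34) + t*(-l^2 - 2*l + 3)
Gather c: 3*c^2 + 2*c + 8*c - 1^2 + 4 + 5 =3*c^2 + 10*c + 8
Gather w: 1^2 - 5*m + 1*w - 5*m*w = -5*m + w*(1 - 5*m) + 1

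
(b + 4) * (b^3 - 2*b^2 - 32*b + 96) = b^4 + 2*b^3 - 40*b^2 - 32*b + 384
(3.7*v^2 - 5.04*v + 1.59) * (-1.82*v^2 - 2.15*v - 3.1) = -6.734*v^4 + 1.2178*v^3 - 3.5278*v^2 + 12.2055*v - 4.929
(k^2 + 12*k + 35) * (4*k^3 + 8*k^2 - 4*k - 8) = 4*k^5 + 56*k^4 + 232*k^3 + 224*k^2 - 236*k - 280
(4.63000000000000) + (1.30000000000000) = 5.93000000000000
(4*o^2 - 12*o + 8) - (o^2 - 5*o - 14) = 3*o^2 - 7*o + 22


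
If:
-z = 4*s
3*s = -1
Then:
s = -1/3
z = 4/3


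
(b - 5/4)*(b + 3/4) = b^2 - b/2 - 15/16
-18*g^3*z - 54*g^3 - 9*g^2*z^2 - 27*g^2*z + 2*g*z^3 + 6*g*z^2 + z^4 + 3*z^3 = (-3*g + z)*(2*g + z)*(3*g + z)*(z + 3)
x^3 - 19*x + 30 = (x - 3)*(x - 2)*(x + 5)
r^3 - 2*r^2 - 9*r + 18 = (r - 3)*(r - 2)*(r + 3)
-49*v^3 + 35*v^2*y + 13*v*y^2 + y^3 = (-v + y)*(7*v + y)^2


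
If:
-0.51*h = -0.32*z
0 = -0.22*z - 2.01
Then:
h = -5.73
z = -9.14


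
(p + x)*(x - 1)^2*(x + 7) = p*x^3 + 5*p*x^2 - 13*p*x + 7*p + x^4 + 5*x^3 - 13*x^2 + 7*x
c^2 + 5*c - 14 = (c - 2)*(c + 7)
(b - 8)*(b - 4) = b^2 - 12*b + 32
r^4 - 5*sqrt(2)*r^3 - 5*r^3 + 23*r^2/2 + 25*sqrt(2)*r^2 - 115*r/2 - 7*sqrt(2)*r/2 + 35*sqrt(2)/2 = (r - 5)*(r - 7*sqrt(2)/2)*(r - sqrt(2))*(r - sqrt(2)/2)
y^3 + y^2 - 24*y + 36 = (y - 3)*(y - 2)*(y + 6)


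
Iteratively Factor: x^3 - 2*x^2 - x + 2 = (x - 1)*(x^2 - x - 2) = (x - 2)*(x - 1)*(x + 1)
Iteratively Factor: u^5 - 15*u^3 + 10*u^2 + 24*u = (u - 2)*(u^4 + 2*u^3 - 11*u^2 - 12*u) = (u - 2)*(u + 1)*(u^3 + u^2 - 12*u) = (u - 3)*(u - 2)*(u + 1)*(u^2 + 4*u) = (u - 3)*(u - 2)*(u + 1)*(u + 4)*(u)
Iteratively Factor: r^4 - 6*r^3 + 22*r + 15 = (r - 5)*(r^3 - r^2 - 5*r - 3) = (r - 5)*(r + 1)*(r^2 - 2*r - 3) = (r - 5)*(r - 3)*(r + 1)*(r + 1)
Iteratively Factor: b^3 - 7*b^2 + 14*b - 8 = (b - 1)*(b^2 - 6*b + 8) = (b - 4)*(b - 1)*(b - 2)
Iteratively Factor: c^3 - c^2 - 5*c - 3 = (c + 1)*(c^2 - 2*c - 3) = (c + 1)^2*(c - 3)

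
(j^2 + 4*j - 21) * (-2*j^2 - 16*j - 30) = -2*j^4 - 24*j^3 - 52*j^2 + 216*j + 630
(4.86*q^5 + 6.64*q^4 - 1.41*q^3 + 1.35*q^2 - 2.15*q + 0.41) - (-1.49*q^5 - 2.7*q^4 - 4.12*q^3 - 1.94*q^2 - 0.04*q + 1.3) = 6.35*q^5 + 9.34*q^4 + 2.71*q^3 + 3.29*q^2 - 2.11*q - 0.89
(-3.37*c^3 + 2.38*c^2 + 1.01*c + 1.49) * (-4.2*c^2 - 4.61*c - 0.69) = 14.154*c^5 + 5.5397*c^4 - 12.8885*c^3 - 12.5563*c^2 - 7.5658*c - 1.0281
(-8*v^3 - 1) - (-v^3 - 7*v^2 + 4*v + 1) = -7*v^3 + 7*v^2 - 4*v - 2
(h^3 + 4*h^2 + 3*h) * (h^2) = h^5 + 4*h^4 + 3*h^3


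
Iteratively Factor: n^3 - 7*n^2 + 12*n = (n - 3)*(n^2 - 4*n) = n*(n - 3)*(n - 4)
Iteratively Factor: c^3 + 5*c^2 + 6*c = (c + 3)*(c^2 + 2*c) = (c + 2)*(c + 3)*(c)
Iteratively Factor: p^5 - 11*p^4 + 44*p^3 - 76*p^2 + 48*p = (p - 2)*(p^4 - 9*p^3 + 26*p^2 - 24*p) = (p - 4)*(p - 2)*(p^3 - 5*p^2 + 6*p) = p*(p - 4)*(p - 2)*(p^2 - 5*p + 6) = p*(p - 4)*(p - 3)*(p - 2)*(p - 2)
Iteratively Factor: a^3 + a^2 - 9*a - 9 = (a - 3)*(a^2 + 4*a + 3) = (a - 3)*(a + 3)*(a + 1)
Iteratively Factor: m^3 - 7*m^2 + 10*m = (m - 2)*(m^2 - 5*m) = (m - 5)*(m - 2)*(m)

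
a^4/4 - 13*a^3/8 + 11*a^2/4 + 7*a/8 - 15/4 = (a/4 + 1/4)*(a - 3)*(a - 5/2)*(a - 2)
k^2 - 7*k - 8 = (k - 8)*(k + 1)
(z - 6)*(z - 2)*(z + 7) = z^3 - z^2 - 44*z + 84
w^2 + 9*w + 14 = (w + 2)*(w + 7)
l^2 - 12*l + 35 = (l - 7)*(l - 5)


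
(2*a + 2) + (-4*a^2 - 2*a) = 2 - 4*a^2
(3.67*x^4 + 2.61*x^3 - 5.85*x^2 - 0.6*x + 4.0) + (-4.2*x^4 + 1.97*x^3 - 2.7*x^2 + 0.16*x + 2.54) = -0.53*x^4 + 4.58*x^3 - 8.55*x^2 - 0.44*x + 6.54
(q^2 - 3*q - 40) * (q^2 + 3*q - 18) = q^4 - 67*q^2 - 66*q + 720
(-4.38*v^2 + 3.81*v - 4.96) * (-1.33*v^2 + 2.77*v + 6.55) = 5.8254*v^4 - 17.1999*v^3 - 11.5385*v^2 + 11.2163*v - 32.488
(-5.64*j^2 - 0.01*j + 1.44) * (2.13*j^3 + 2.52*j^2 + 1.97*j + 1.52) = -12.0132*j^5 - 14.2341*j^4 - 8.0688*j^3 - 4.9637*j^2 + 2.8216*j + 2.1888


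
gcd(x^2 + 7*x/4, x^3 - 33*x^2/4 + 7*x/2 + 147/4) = x + 7/4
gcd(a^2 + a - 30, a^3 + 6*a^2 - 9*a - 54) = a + 6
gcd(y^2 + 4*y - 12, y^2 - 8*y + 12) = y - 2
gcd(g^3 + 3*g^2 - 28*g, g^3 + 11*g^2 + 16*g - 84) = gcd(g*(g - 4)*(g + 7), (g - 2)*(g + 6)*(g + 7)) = g + 7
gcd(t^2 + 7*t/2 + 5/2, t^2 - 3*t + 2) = 1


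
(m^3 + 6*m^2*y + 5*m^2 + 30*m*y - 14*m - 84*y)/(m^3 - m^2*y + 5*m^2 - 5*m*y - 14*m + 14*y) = (-m - 6*y)/(-m + y)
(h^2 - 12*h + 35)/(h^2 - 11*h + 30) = (h - 7)/(h - 6)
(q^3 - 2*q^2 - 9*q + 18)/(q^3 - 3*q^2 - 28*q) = (-q^3 + 2*q^2 + 9*q - 18)/(q*(-q^2 + 3*q + 28))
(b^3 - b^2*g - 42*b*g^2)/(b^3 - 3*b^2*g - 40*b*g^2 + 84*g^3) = b/(b - 2*g)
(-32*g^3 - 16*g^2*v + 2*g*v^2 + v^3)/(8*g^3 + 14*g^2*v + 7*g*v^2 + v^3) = (-4*g + v)/(g + v)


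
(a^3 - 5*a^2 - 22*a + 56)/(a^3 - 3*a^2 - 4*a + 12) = (a^2 - 3*a - 28)/(a^2 - a - 6)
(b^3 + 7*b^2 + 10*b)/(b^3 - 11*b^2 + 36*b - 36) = b*(b^2 + 7*b + 10)/(b^3 - 11*b^2 + 36*b - 36)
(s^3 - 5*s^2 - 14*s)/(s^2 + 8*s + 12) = s*(s - 7)/(s + 6)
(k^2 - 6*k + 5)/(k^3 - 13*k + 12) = (k - 5)/(k^2 + k - 12)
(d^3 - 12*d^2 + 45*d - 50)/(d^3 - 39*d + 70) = (d - 5)/(d + 7)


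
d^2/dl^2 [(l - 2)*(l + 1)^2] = 6*l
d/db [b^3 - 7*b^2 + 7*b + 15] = 3*b^2 - 14*b + 7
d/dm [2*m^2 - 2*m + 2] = 4*m - 2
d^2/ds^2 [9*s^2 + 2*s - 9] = 18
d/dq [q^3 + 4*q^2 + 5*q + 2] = 3*q^2 + 8*q + 5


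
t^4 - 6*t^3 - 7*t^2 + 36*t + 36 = (t - 6)*(t - 3)*(t + 1)*(t + 2)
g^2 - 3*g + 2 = (g - 2)*(g - 1)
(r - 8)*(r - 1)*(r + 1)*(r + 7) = r^4 - r^3 - 57*r^2 + r + 56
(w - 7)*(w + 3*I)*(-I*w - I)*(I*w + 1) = w^4 - 6*w^3 + 2*I*w^3 - 4*w^2 - 12*I*w^2 - 18*w - 14*I*w - 21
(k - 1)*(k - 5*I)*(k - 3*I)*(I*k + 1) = I*k^4 + 9*k^3 - I*k^3 - 9*k^2 - 23*I*k^2 - 15*k + 23*I*k + 15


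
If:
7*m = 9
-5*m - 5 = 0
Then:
No Solution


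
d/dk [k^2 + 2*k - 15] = 2*k + 2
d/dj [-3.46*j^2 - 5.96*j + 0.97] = -6.92*j - 5.96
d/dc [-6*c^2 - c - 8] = -12*c - 1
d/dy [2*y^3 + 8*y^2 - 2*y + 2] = 6*y^2 + 16*y - 2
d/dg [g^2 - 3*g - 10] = 2*g - 3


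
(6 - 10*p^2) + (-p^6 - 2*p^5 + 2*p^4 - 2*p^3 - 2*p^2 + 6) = -p^6 - 2*p^5 + 2*p^4 - 2*p^3 - 12*p^2 + 12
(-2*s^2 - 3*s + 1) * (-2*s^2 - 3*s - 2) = 4*s^4 + 12*s^3 + 11*s^2 + 3*s - 2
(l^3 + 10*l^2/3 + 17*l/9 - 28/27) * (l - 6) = l^4 - 8*l^3/3 - 163*l^2/9 - 334*l/27 + 56/9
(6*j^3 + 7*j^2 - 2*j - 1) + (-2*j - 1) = 6*j^3 + 7*j^2 - 4*j - 2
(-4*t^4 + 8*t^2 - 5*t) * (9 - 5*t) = 20*t^5 - 36*t^4 - 40*t^3 + 97*t^2 - 45*t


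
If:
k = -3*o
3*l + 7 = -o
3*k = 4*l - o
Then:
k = -21/5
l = -14/5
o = 7/5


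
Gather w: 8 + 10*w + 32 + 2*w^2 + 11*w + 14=2*w^2 + 21*w + 54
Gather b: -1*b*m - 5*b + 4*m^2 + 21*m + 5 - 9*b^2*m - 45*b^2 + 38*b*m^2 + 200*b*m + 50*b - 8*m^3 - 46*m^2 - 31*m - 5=b^2*(-9*m - 45) + b*(38*m^2 + 199*m + 45) - 8*m^3 - 42*m^2 - 10*m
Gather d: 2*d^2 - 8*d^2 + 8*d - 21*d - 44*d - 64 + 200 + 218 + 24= -6*d^2 - 57*d + 378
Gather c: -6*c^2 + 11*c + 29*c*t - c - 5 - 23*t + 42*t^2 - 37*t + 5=-6*c^2 + c*(29*t + 10) + 42*t^2 - 60*t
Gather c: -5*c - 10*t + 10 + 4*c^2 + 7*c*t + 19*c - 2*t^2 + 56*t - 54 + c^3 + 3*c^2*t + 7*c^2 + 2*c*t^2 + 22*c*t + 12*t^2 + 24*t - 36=c^3 + c^2*(3*t + 11) + c*(2*t^2 + 29*t + 14) + 10*t^2 + 70*t - 80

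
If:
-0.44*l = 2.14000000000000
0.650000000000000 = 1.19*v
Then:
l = -4.86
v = 0.55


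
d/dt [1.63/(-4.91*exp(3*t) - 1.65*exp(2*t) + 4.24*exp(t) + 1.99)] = (24.0099*exp(2*t) + 5.379*exp(t) - 6.9112)*exp(t)/(4.91*exp(3*t) + 1.65*exp(2*t) - 4.24*exp(t) - 1.99)^2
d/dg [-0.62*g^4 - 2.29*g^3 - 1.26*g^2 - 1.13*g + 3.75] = -2.48*g^3 - 6.87*g^2 - 2.52*g - 1.13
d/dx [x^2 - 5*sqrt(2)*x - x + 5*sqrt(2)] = 2*x - 5*sqrt(2) - 1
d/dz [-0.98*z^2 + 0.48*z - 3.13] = 0.48 - 1.96*z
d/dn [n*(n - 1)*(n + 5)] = 3*n^2 + 8*n - 5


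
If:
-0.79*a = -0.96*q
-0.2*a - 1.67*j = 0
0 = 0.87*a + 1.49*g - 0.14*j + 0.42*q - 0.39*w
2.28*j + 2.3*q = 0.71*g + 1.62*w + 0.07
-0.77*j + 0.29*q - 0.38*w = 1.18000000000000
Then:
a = -8.73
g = 4.42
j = 1.05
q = -7.18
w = -10.70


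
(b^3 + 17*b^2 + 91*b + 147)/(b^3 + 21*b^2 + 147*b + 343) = (b + 3)/(b + 7)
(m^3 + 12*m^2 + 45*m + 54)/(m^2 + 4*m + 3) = (m^2 + 9*m + 18)/(m + 1)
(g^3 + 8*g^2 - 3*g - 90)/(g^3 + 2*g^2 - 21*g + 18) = (g + 5)/(g - 1)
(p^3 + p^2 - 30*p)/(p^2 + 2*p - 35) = p*(p + 6)/(p + 7)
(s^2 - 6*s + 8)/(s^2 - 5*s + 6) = (s - 4)/(s - 3)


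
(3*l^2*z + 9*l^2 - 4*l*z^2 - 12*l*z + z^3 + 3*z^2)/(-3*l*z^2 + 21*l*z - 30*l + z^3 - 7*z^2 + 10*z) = (-l*z - 3*l + z^2 + 3*z)/(z^2 - 7*z + 10)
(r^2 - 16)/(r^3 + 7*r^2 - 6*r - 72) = (r - 4)/(r^2 + 3*r - 18)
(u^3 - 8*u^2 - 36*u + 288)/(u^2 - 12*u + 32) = (u^2 - 36)/(u - 4)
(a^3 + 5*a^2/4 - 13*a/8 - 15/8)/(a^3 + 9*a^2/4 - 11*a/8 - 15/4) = (a + 1)/(a + 2)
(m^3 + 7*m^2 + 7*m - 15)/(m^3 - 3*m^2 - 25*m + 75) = (m^2 + 2*m - 3)/(m^2 - 8*m + 15)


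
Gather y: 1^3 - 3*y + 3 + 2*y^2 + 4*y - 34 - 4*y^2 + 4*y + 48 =-2*y^2 + 5*y + 18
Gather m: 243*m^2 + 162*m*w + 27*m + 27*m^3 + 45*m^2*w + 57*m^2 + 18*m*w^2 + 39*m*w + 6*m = 27*m^3 + m^2*(45*w + 300) + m*(18*w^2 + 201*w + 33)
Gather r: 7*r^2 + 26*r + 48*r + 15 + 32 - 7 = 7*r^2 + 74*r + 40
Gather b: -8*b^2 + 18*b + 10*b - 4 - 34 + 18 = -8*b^2 + 28*b - 20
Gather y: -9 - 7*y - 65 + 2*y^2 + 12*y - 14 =2*y^2 + 5*y - 88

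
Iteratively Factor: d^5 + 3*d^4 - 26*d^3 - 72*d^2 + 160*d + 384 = (d + 2)*(d^4 + d^3 - 28*d^2 - 16*d + 192) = (d - 3)*(d + 2)*(d^3 + 4*d^2 - 16*d - 64) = (d - 3)*(d + 2)*(d + 4)*(d^2 - 16) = (d - 4)*(d - 3)*(d + 2)*(d + 4)*(d + 4)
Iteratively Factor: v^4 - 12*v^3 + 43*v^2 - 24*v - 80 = (v + 1)*(v^3 - 13*v^2 + 56*v - 80) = (v - 4)*(v + 1)*(v^2 - 9*v + 20) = (v - 5)*(v - 4)*(v + 1)*(v - 4)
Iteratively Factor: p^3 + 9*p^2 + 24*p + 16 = (p + 4)*(p^2 + 5*p + 4) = (p + 1)*(p + 4)*(p + 4)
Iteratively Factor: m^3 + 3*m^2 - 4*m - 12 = (m - 2)*(m^2 + 5*m + 6) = (m - 2)*(m + 3)*(m + 2)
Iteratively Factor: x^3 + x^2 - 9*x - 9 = (x + 3)*(x^2 - 2*x - 3) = (x + 1)*(x + 3)*(x - 3)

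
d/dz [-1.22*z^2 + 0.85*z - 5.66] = 0.85 - 2.44*z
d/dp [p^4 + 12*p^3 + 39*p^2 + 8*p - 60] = 4*p^3 + 36*p^2 + 78*p + 8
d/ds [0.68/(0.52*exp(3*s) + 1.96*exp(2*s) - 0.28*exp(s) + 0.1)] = (-1.0608*exp(2*s) - 2.6656*exp(s) + 0.1904)*exp(s)/(0.52*exp(3*s) + 1.96*exp(2*s) - 0.28*exp(s) + 0.1)^2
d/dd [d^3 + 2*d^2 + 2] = d*(3*d + 4)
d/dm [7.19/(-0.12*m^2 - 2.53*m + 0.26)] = (1.7256*m + 18.1907)/(0.12*m^2 + 2.53*m - 0.26)^2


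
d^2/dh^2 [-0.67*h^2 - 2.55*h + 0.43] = -1.34000000000000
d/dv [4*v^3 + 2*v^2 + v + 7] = 12*v^2 + 4*v + 1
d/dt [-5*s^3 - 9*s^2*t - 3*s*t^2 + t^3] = -9*s^2 - 6*s*t + 3*t^2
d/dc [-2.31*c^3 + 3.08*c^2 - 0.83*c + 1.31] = -6.93*c^2 + 6.16*c - 0.83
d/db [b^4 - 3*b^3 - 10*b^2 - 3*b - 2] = 4*b^3 - 9*b^2 - 20*b - 3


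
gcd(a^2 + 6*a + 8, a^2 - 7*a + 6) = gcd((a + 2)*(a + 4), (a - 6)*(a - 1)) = 1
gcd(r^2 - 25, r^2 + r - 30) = r - 5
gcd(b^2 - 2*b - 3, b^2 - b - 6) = b - 3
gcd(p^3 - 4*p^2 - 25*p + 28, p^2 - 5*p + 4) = p - 1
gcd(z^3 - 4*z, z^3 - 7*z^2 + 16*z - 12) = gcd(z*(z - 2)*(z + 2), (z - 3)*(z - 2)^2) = z - 2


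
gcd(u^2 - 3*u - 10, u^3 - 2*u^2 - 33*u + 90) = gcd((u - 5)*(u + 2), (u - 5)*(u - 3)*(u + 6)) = u - 5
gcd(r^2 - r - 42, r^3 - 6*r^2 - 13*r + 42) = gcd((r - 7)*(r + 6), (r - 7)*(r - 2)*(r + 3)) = r - 7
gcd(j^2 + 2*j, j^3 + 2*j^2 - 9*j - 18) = j + 2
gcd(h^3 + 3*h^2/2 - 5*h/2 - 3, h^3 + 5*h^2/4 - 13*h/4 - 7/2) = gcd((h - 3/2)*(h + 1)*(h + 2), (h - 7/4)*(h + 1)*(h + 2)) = h^2 + 3*h + 2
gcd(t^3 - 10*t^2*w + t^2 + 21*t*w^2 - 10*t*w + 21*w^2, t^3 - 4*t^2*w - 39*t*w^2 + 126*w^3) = t^2 - 10*t*w + 21*w^2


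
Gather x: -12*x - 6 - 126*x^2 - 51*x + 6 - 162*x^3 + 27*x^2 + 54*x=-162*x^3 - 99*x^2 - 9*x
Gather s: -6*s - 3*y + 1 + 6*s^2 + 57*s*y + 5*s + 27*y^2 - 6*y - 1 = 6*s^2 + s*(57*y - 1) + 27*y^2 - 9*y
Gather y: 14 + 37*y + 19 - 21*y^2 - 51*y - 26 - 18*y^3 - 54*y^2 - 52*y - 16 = -18*y^3 - 75*y^2 - 66*y - 9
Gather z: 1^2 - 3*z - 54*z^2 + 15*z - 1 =-54*z^2 + 12*z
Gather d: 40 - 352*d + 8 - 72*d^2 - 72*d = -72*d^2 - 424*d + 48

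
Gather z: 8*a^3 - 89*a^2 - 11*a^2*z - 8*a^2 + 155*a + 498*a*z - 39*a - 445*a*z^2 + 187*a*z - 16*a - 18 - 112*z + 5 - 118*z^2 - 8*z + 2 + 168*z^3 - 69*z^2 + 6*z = 8*a^3 - 97*a^2 + 100*a + 168*z^3 + z^2*(-445*a - 187) + z*(-11*a^2 + 685*a - 114) - 11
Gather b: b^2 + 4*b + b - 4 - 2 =b^2 + 5*b - 6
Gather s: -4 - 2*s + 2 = -2*s - 2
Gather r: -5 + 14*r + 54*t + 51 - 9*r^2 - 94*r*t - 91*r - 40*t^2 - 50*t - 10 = -9*r^2 + r*(-94*t - 77) - 40*t^2 + 4*t + 36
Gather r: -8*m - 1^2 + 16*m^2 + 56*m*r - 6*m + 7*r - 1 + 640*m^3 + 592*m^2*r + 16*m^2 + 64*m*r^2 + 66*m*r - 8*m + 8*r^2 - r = 640*m^3 + 32*m^2 - 22*m + r^2*(64*m + 8) + r*(592*m^2 + 122*m + 6) - 2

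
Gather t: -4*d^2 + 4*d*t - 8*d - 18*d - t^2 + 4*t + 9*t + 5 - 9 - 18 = -4*d^2 - 26*d - t^2 + t*(4*d + 13) - 22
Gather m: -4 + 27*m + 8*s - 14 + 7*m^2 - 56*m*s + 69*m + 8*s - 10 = 7*m^2 + m*(96 - 56*s) + 16*s - 28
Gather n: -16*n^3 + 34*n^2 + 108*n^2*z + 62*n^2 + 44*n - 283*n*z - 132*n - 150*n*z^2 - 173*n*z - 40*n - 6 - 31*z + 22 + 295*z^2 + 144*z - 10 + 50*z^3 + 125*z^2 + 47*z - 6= -16*n^3 + n^2*(108*z + 96) + n*(-150*z^2 - 456*z - 128) + 50*z^3 + 420*z^2 + 160*z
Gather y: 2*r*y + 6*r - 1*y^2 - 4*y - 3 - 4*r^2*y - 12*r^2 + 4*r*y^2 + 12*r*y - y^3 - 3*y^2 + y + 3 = -12*r^2 + 6*r - y^3 + y^2*(4*r - 4) + y*(-4*r^2 + 14*r - 3)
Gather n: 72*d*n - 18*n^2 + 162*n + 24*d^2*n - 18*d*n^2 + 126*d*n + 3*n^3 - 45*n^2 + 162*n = 3*n^3 + n^2*(-18*d - 63) + n*(24*d^2 + 198*d + 324)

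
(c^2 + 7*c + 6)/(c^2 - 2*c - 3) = (c + 6)/(c - 3)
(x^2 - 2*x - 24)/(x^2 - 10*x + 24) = (x + 4)/(x - 4)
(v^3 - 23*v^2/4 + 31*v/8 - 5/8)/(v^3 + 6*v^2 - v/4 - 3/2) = (4*v^2 - 21*v + 5)/(2*(2*v^2 + 13*v + 6))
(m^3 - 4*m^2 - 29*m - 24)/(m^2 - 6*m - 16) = (m^2 + 4*m + 3)/(m + 2)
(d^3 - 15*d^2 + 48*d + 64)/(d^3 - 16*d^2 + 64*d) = (d + 1)/d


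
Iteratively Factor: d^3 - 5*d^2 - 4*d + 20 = (d - 5)*(d^2 - 4) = (d - 5)*(d + 2)*(d - 2)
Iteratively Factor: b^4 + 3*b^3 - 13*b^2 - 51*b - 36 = (b + 3)*(b^3 - 13*b - 12) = (b + 1)*(b + 3)*(b^2 - b - 12) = (b + 1)*(b + 3)^2*(b - 4)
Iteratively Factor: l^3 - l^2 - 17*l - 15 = (l + 1)*(l^2 - 2*l - 15) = (l + 1)*(l + 3)*(l - 5)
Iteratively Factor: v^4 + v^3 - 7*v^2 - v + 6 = (v + 3)*(v^3 - 2*v^2 - v + 2) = (v - 1)*(v + 3)*(v^2 - v - 2) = (v - 1)*(v + 1)*(v + 3)*(v - 2)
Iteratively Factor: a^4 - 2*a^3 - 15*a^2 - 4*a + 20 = (a + 2)*(a^3 - 4*a^2 - 7*a + 10) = (a - 5)*(a + 2)*(a^2 + a - 2) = (a - 5)*(a + 2)^2*(a - 1)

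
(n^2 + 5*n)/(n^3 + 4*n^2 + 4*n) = (n + 5)/(n^2 + 4*n + 4)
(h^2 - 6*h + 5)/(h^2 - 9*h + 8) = (h - 5)/(h - 8)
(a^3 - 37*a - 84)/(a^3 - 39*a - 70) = (-a^3 + 37*a + 84)/(-a^3 + 39*a + 70)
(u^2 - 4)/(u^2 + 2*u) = (u - 2)/u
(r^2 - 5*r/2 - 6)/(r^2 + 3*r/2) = (r - 4)/r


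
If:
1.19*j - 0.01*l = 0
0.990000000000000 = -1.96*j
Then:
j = -0.51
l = -60.11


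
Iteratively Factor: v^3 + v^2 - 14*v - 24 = (v + 3)*(v^2 - 2*v - 8) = (v + 2)*(v + 3)*(v - 4)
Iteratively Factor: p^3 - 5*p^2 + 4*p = (p - 4)*(p^2 - p) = (p - 4)*(p - 1)*(p)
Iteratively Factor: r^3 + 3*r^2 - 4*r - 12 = (r - 2)*(r^2 + 5*r + 6) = (r - 2)*(r + 2)*(r + 3)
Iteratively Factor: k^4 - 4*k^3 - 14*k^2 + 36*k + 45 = (k - 3)*(k^3 - k^2 - 17*k - 15) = (k - 3)*(k + 1)*(k^2 - 2*k - 15) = (k - 3)*(k + 1)*(k + 3)*(k - 5)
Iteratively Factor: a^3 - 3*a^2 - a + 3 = (a + 1)*(a^2 - 4*a + 3) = (a - 3)*(a + 1)*(a - 1)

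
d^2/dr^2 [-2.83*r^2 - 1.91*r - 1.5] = -5.66000000000000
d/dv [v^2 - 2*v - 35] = 2*v - 2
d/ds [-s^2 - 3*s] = -2*s - 3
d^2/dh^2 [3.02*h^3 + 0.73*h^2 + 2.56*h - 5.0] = 18.12*h + 1.46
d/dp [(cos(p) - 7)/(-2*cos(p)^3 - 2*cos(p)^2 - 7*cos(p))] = (25*cos(p) + 20*cos(2*p) - cos(3*p) + 69)*sin(p)/((2*cos(p) + cos(2*p) + 8)^2*cos(p)^2)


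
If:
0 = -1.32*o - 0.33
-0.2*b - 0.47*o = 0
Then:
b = 0.59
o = -0.25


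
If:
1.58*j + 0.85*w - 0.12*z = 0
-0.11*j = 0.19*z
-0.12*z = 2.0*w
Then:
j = 0.00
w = 0.00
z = 0.00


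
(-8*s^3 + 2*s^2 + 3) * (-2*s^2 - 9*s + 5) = 16*s^5 + 68*s^4 - 58*s^3 + 4*s^2 - 27*s + 15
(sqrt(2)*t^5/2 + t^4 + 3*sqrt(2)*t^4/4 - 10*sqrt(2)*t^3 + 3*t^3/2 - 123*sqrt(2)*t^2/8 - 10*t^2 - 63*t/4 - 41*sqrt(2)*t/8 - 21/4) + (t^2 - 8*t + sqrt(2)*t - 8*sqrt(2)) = sqrt(2)*t^5/2 + t^4 + 3*sqrt(2)*t^4/4 - 10*sqrt(2)*t^3 + 3*t^3/2 - 123*sqrt(2)*t^2/8 - 9*t^2 - 95*t/4 - 33*sqrt(2)*t/8 - 8*sqrt(2) - 21/4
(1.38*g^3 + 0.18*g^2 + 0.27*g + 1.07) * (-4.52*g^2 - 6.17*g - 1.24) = -6.2376*g^5 - 9.3282*g^4 - 4.0422*g^3 - 6.7255*g^2 - 6.9367*g - 1.3268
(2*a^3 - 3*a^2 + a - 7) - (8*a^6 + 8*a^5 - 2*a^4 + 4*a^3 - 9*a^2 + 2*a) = -8*a^6 - 8*a^5 + 2*a^4 - 2*a^3 + 6*a^2 - a - 7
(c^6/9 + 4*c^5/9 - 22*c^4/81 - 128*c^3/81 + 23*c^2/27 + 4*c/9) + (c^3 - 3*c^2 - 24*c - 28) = c^6/9 + 4*c^5/9 - 22*c^4/81 - 47*c^3/81 - 58*c^2/27 - 212*c/9 - 28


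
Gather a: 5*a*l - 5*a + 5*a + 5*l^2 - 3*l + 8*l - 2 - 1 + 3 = 5*a*l + 5*l^2 + 5*l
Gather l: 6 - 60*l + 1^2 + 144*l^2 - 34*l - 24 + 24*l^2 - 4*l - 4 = 168*l^2 - 98*l - 21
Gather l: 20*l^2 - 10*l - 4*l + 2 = 20*l^2 - 14*l + 2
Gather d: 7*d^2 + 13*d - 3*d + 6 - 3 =7*d^2 + 10*d + 3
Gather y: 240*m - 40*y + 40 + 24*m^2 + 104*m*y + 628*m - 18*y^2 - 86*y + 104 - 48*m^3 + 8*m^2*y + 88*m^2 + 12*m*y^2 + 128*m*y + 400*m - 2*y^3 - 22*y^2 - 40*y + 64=-48*m^3 + 112*m^2 + 1268*m - 2*y^3 + y^2*(12*m - 40) + y*(8*m^2 + 232*m - 166) + 208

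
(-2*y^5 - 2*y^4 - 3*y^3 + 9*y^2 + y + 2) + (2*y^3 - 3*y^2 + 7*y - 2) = -2*y^5 - 2*y^4 - y^3 + 6*y^2 + 8*y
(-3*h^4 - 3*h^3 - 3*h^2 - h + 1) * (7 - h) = 3*h^5 - 18*h^4 - 18*h^3 - 20*h^2 - 8*h + 7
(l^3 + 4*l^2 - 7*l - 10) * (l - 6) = l^4 - 2*l^3 - 31*l^2 + 32*l + 60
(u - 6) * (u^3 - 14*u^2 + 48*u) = u^4 - 20*u^3 + 132*u^2 - 288*u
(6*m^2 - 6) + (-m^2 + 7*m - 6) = 5*m^2 + 7*m - 12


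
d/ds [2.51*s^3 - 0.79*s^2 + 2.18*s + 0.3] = 7.53*s^2 - 1.58*s + 2.18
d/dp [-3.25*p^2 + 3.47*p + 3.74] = 3.47 - 6.5*p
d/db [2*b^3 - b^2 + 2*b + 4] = 6*b^2 - 2*b + 2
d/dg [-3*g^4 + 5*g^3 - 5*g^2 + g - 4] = -12*g^3 + 15*g^2 - 10*g + 1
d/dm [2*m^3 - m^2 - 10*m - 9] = 6*m^2 - 2*m - 10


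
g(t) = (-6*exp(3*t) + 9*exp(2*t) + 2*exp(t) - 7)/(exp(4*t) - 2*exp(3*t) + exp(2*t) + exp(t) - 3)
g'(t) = (-18*exp(3*t) + 18*exp(2*t) + 2*exp(t))/(exp(4*t) - 2*exp(3*t) + exp(2*t) + exp(t) - 3) + (-6*exp(3*t) + 9*exp(2*t) + 2*exp(t) - 7)*(-4*exp(4*t) + 6*exp(3*t) - 2*exp(2*t) - exp(t))/(exp(4*t) - 2*exp(3*t) + exp(2*t) + exp(t) - 3)^2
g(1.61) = -1.30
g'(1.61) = 1.38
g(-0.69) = 1.84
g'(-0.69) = -0.96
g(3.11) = -0.27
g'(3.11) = 0.28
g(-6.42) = 2.33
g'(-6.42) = 0.00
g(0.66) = -5.85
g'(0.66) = 31.55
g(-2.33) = 2.32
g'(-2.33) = -0.03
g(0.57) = -13.84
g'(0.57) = 250.02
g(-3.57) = 2.33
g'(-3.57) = -0.00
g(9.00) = 0.00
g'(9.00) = 0.00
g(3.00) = -0.31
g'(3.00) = 0.31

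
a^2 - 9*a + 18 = (a - 6)*(a - 3)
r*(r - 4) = r^2 - 4*r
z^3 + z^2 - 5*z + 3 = (z - 1)^2*(z + 3)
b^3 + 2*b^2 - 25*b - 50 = (b - 5)*(b + 2)*(b + 5)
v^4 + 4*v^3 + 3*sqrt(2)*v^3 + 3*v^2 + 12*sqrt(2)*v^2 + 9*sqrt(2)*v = v*(v + 1)*(v + 3)*(v + 3*sqrt(2))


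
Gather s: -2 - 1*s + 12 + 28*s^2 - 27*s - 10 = 28*s^2 - 28*s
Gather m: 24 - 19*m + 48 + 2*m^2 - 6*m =2*m^2 - 25*m + 72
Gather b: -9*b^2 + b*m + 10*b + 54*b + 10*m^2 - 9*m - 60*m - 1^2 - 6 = -9*b^2 + b*(m + 64) + 10*m^2 - 69*m - 7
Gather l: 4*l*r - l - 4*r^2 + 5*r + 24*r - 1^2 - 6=l*(4*r - 1) - 4*r^2 + 29*r - 7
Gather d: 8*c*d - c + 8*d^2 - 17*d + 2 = -c + 8*d^2 + d*(8*c - 17) + 2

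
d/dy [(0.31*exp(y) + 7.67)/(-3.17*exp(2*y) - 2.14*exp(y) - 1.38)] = (0.9827*exp(2*y) + 48.6278*exp(y) + 15.986)*exp(y)/(10.0489*exp(4*y) + 13.5676*exp(3*y) + 13.3288*exp(2*y) + 5.9064*exp(y) + 1.9044)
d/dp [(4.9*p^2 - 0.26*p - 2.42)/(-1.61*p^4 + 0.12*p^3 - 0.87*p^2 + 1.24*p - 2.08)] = (15.778*p^5 - 1.8438*p^4 - 15.5224*p^3 + 6.721*p^2 - 24.5948*p + 3.5416)/(2.5921*p^8 - 0.3864*p^7 + 2.8158*p^6 - 4.2016*p^5 + 7.7521*p^4 - 2.6568*p^3 + 5.1568*p^2 - 5.1584*p + 4.3264)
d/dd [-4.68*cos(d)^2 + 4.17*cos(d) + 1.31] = (9.36*cos(d) - 4.17)*sin(d)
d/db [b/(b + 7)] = 7/(b + 7)^2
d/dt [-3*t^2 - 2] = -6*t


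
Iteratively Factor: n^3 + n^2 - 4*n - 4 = (n + 2)*(n^2 - n - 2) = (n - 2)*(n + 2)*(n + 1)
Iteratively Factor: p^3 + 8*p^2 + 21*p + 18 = (p + 3)*(p^2 + 5*p + 6) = (p + 2)*(p + 3)*(p + 3)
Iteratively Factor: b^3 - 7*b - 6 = (b - 3)*(b^2 + 3*b + 2) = (b - 3)*(b + 2)*(b + 1)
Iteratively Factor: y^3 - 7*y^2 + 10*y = (y)*(y^2 - 7*y + 10) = y*(y - 5)*(y - 2)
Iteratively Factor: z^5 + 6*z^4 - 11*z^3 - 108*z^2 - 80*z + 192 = (z - 1)*(z^4 + 7*z^3 - 4*z^2 - 112*z - 192) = (z - 1)*(z + 4)*(z^3 + 3*z^2 - 16*z - 48) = (z - 4)*(z - 1)*(z + 4)*(z^2 + 7*z + 12) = (z - 4)*(z - 1)*(z + 4)^2*(z + 3)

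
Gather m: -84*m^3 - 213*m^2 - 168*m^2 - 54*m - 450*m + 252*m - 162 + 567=-84*m^3 - 381*m^2 - 252*m + 405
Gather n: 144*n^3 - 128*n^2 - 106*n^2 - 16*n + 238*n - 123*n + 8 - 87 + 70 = 144*n^3 - 234*n^2 + 99*n - 9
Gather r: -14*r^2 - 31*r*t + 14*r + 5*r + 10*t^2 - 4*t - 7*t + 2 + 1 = -14*r^2 + r*(19 - 31*t) + 10*t^2 - 11*t + 3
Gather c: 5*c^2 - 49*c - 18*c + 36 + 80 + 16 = 5*c^2 - 67*c + 132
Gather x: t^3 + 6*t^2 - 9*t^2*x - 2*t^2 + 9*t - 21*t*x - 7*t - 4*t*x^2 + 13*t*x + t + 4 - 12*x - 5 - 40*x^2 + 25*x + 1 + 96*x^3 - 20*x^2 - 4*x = t^3 + 4*t^2 + 3*t + 96*x^3 + x^2*(-4*t - 60) + x*(-9*t^2 - 8*t + 9)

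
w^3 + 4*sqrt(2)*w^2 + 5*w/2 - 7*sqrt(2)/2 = (w - sqrt(2)/2)*(w + sqrt(2))*(w + 7*sqrt(2)/2)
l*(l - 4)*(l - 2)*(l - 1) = l^4 - 7*l^3 + 14*l^2 - 8*l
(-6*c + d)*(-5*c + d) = 30*c^2 - 11*c*d + d^2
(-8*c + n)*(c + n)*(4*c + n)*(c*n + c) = -32*c^4*n - 32*c^4 - 36*c^3*n^2 - 36*c^3*n - 3*c^2*n^3 - 3*c^2*n^2 + c*n^4 + c*n^3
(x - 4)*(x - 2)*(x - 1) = x^3 - 7*x^2 + 14*x - 8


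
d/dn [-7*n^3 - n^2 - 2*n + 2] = -21*n^2 - 2*n - 2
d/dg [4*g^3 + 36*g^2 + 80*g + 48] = 12*g^2 + 72*g + 80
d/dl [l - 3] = 1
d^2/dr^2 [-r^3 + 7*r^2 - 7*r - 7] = 14 - 6*r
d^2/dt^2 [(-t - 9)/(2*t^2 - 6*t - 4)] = (3*(t + 2)*(-t^2 + 3*t + 2) + (t + 9)*(2*t - 3)^2)/(-t^2 + 3*t + 2)^3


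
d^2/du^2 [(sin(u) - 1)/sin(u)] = (sin(u)^2 - 2)/sin(u)^3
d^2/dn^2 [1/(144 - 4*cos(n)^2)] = (2*sin(n)^4 - 73*sin(n)^2 + 35)/(2*(cos(n)^2 - 36)^3)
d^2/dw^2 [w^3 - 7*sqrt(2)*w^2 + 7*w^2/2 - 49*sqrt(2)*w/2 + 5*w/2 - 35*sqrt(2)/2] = 6*w - 14*sqrt(2) + 7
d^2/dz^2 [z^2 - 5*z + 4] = 2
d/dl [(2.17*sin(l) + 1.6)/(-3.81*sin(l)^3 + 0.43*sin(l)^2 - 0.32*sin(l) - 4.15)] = (16.5354*sin(l)^3 + 17.3549*sin(l)^2 - 1.376*sin(l) - 8.4935)*cos(l)/(14.5161*sin(l)^6 - 3.2766*sin(l)^5 + 2.6233*sin(l)^4 + 31.3478*sin(l)^3 - 3.4666*sin(l)^2 + 2.656*sin(l) + 17.2225)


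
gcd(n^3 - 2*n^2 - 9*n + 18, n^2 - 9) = n^2 - 9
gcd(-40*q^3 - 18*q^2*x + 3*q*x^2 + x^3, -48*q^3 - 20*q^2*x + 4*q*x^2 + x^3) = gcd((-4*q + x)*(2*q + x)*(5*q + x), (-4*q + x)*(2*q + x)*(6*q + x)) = -8*q^2 - 2*q*x + x^2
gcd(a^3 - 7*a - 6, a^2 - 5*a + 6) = a - 3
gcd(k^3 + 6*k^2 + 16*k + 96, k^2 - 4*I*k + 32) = k + 4*I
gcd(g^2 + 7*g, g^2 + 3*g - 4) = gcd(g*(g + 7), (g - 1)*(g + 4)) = 1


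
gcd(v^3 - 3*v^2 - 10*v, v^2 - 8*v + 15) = v - 5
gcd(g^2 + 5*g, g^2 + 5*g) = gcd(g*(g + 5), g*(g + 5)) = g^2 + 5*g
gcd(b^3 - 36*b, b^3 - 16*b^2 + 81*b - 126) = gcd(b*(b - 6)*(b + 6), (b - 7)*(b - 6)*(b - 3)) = b - 6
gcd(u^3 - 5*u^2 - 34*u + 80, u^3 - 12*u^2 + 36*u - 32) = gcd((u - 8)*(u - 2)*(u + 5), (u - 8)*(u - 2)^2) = u^2 - 10*u + 16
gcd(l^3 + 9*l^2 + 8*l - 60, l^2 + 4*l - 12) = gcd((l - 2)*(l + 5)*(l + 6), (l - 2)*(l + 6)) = l^2 + 4*l - 12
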